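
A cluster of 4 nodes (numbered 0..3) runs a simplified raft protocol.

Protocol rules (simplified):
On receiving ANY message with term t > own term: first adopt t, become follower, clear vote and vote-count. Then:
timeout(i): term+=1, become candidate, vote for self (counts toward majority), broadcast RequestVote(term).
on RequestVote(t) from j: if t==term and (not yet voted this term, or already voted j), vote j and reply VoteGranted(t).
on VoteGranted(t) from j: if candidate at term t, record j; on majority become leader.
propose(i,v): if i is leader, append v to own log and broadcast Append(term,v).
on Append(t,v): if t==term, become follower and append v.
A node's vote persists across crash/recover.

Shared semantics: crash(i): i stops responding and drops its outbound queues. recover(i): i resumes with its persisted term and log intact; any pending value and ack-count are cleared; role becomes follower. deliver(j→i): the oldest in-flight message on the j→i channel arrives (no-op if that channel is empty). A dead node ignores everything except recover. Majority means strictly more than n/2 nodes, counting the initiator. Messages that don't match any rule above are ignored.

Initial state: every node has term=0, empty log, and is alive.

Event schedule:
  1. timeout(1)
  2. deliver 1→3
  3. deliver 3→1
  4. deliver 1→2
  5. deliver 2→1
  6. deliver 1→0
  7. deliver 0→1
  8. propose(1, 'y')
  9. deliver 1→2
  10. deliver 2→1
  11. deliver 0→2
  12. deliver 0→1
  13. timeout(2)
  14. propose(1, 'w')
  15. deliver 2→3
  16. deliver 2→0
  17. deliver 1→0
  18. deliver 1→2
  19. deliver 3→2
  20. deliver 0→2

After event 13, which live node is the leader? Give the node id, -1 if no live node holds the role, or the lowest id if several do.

1

after 1 — timeout(1): n1:cand/t1/[-]
after 2 — deliver 1→3: n3:foll/t1/[-]
after 3 — deliver 3→1: ·
after 4 — deliver 1→2: n2:foll/t1/[-]
after 5 — deliver 2→1: n1:lead/t1/[-]
after 6 — deliver 1→0: n0:foll/t1/[-]
after 7 — deliver 0→1: ·
after 8 — propose(1,'y'): n1:lead/t1/[y]
after 9 — deliver 1→2: n2:foll/t1/[y]
after 10 — deliver 2→1: ·
after 11 — deliver 0→2: ·
after 12 — deliver 0→1: ·
after 13 — timeout(2): n2:cand/t2/[y]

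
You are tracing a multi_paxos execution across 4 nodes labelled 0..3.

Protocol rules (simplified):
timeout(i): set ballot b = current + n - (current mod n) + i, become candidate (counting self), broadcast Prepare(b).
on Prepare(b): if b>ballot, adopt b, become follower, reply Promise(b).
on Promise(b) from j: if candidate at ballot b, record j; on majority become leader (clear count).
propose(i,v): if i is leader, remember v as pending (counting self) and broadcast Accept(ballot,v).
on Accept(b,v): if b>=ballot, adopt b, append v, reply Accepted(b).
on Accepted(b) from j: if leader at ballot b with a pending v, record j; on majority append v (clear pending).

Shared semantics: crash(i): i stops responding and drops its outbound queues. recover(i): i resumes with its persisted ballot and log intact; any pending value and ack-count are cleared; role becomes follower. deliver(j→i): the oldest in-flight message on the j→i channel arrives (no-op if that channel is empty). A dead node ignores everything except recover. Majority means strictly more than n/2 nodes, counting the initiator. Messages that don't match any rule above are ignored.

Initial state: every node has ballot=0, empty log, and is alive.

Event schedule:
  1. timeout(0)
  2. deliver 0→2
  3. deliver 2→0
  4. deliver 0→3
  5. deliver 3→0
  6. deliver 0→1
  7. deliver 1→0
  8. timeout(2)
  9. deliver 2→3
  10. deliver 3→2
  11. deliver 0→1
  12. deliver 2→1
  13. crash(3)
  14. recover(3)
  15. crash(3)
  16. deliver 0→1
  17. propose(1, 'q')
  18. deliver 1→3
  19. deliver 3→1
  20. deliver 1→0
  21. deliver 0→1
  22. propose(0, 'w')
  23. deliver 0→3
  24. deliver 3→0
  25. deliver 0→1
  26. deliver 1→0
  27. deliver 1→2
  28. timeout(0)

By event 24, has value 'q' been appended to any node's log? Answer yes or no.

after 1 — timeout(0): n0:cand/b4/[-]
after 2 — deliver 0→2: n2:foll/b4/[-]
after 3 — deliver 2→0: ·
after 4 — deliver 0→3: n3:foll/b4/[-]
after 5 — deliver 3→0: n0:lead/b4/[-]
after 6 — deliver 0→1: n1:foll/b4/[-]
after 7 — deliver 1→0: ·
after 8 — timeout(2): n2:cand/b10/[-]
after 9 — deliver 2→3: n3:foll/b10/[-]
after 10 — deliver 3→2: ·
after 11 — deliver 0→1: ·
after 12 — deliver 2→1: n1:foll/b10/[-]
after 13 — crash(3): n3:✗foll/b10/[-]
after 14 — recover(3): n3:foll/b10/[-]
after 15 — crash(3): n3:✗foll/b10/[-]
after 16 — deliver 0→1: ·
after 17 — propose(1,'q'): ·
after 18 — deliver 1→3: ·
after 19 — deliver 3→1: ·
after 20 — deliver 1→0: ·
after 21 — deliver 0→1: ·
after 22 — propose(0,'w'): ·
after 23 — deliver 0→3: ·
after 24 — deliver 3→0: ·

no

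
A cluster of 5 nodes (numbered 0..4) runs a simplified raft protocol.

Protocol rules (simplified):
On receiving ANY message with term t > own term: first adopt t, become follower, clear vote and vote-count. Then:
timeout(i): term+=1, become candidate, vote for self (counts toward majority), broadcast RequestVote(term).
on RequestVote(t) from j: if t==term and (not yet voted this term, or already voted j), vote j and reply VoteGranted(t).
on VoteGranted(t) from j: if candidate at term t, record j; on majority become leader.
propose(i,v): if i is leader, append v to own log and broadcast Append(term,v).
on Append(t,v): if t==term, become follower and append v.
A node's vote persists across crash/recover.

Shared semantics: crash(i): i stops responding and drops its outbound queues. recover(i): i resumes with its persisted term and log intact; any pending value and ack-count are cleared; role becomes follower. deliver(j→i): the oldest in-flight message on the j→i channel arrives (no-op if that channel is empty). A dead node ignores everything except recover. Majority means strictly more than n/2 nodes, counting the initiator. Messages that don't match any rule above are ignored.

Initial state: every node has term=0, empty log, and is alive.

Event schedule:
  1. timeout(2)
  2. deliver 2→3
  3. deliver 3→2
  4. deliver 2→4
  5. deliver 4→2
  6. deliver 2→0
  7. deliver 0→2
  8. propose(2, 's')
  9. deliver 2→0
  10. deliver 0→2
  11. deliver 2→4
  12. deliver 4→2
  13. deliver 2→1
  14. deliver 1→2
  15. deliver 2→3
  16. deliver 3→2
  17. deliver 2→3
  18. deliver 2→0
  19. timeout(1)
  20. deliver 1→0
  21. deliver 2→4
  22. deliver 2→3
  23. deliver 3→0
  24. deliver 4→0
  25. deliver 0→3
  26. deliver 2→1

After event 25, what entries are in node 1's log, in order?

[1] timeout(2) → N2(cand t1 [-])
[2] deliver 2→3 → N3(foll t1 [-])
[3] deliver 3→2 → ∅
[4] deliver 2→4 → N4(foll t1 [-])
[5] deliver 4→2 → N2(lead t1 [-])
[6] deliver 2→0 → N0(foll t1 [-])
[7] deliver 0→2 → ∅
[8] propose(2,'s') → N2(lead t1 [s])
[9] deliver 2→0 → N0(foll t1 [s])
[10] deliver 0→2 → ∅
[11] deliver 2→4 → N4(foll t1 [s])
[12] deliver 4→2 → ∅
[13] deliver 2→1 → N1(foll t1 [-])
[14] deliver 1→2 → ∅
[15] deliver 2→3 → N3(foll t1 [s])
[16] deliver 3→2 → ∅
[17] deliver 2→3 → ∅
[18] deliver 2→0 → ∅
[19] timeout(1) → N1(cand t2 [-])
[20] deliver 1→0 → N0(foll t2 [s])
[21] deliver 2→4 → ∅
[22] deliver 2→3 → ∅
[23] deliver 3→0 → ∅
[24] deliver 4→0 → ∅
[25] deliver 0→3 → ∅

empty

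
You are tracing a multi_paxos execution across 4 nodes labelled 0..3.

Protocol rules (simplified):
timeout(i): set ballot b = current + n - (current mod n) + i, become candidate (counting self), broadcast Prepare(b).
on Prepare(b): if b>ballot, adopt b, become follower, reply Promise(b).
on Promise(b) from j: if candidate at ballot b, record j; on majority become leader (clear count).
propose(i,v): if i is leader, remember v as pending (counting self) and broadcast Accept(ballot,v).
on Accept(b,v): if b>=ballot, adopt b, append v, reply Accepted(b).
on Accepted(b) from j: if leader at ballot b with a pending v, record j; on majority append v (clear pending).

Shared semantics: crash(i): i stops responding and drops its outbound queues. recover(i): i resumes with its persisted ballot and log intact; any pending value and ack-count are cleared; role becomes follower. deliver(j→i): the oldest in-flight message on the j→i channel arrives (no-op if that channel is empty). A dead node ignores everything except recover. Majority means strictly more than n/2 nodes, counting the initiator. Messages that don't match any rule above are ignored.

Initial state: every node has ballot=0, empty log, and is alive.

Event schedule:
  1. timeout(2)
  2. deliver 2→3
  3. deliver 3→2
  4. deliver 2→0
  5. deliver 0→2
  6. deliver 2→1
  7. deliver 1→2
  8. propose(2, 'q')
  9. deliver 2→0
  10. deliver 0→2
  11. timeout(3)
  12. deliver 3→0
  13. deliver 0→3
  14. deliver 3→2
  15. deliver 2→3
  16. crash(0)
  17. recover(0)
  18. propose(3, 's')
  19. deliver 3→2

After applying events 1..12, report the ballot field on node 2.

after 1 — timeout(2): n2:cand/b6/[-]
after 2 — deliver 2→3: n3:foll/b6/[-]
after 3 — deliver 3→2: ·
after 4 — deliver 2→0: n0:foll/b6/[-]
after 5 — deliver 0→2: n2:lead/b6/[-]
after 6 — deliver 2→1: n1:foll/b6/[-]
after 7 — deliver 1→2: ·
after 8 — propose(2,'q'): ·
after 9 — deliver 2→0: n0:foll/b6/[q]
after 10 — deliver 0→2: ·
after 11 — timeout(3): n3:cand/b11/[-]
after 12 — deliver 3→0: n0:foll/b11/[q]

6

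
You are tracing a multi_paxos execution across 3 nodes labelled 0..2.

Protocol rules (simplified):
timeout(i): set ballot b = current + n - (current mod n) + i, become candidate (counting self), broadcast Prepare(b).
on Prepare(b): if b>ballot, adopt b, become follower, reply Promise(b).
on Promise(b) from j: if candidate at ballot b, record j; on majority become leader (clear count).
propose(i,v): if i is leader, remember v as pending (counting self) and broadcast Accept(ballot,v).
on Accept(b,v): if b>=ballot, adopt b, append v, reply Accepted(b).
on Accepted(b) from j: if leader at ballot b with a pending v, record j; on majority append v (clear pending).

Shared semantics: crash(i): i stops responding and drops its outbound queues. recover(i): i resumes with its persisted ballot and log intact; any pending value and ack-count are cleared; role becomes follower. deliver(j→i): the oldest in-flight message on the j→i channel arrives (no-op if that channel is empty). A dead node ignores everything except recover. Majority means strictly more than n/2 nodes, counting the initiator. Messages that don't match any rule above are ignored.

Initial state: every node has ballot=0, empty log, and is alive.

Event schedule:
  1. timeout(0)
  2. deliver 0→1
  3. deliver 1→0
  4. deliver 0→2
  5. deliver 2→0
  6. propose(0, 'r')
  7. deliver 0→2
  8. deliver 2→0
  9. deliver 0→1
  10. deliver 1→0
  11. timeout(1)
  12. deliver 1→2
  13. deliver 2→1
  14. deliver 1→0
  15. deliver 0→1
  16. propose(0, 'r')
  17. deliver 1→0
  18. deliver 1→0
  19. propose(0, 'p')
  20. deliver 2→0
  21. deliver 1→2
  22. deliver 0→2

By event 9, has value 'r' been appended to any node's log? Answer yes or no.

[1] timeout(0) → N0(cand b3 [-])
[2] deliver 0→1 → N1(foll b3 [-])
[3] deliver 1→0 → N0(lead b3 [-])
[4] deliver 0→2 → N2(foll b3 [-])
[5] deliver 2→0 → ∅
[6] propose(0,'r') → ∅
[7] deliver 0→2 → N2(foll b3 [r])
[8] deliver 2→0 → N0(lead b3 [r])
[9] deliver 0→1 → N1(foll b3 [r])

yes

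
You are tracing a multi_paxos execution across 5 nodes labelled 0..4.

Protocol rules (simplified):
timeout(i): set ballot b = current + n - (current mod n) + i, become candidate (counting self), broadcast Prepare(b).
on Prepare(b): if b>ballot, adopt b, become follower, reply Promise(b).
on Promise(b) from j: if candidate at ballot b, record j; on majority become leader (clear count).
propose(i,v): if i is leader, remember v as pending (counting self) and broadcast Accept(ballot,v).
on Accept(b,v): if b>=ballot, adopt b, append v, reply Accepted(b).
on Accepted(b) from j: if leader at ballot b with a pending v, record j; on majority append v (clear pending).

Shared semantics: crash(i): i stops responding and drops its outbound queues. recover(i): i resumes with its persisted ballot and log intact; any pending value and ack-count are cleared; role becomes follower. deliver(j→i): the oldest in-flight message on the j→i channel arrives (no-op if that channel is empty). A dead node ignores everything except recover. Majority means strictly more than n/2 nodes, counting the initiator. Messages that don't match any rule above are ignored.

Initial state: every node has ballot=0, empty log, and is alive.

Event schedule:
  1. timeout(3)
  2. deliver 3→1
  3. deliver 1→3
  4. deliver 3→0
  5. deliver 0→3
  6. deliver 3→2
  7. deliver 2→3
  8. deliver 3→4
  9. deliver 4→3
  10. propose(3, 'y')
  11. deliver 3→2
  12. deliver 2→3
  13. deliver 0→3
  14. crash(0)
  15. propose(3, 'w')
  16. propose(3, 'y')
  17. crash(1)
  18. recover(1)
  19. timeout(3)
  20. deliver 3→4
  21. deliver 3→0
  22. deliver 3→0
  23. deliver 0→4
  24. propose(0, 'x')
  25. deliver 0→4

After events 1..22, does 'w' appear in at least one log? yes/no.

[1] timeout(3) → N3(cand b8 [-])
[2] deliver 3→1 → N1(foll b8 [-])
[3] deliver 1→3 → ∅
[4] deliver 3→0 → N0(foll b8 [-])
[5] deliver 0→3 → N3(lead b8 [-])
[6] deliver 3→2 → N2(foll b8 [-])
[7] deliver 2→3 → ∅
[8] deliver 3→4 → N4(foll b8 [-])
[9] deliver 4→3 → ∅
[10] propose(3,'y') → ∅
[11] deliver 3→2 → N2(foll b8 [y])
[12] deliver 2→3 → ∅
[13] deliver 0→3 → ∅
[14] crash(0) → N0(✗foll b8 [-])
[15] propose(3,'w') → ∅
[16] propose(3,'y') → ∅
[17] crash(1) → N1(✗foll b8 [-])
[18] recover(1) → N1(foll b8 [-])
[19] timeout(3) → N3(cand b13 [-])
[20] deliver 3→4 → N4(foll b8 [y])
[21] deliver 3→0 → ∅
[22] deliver 3→0 → ∅

no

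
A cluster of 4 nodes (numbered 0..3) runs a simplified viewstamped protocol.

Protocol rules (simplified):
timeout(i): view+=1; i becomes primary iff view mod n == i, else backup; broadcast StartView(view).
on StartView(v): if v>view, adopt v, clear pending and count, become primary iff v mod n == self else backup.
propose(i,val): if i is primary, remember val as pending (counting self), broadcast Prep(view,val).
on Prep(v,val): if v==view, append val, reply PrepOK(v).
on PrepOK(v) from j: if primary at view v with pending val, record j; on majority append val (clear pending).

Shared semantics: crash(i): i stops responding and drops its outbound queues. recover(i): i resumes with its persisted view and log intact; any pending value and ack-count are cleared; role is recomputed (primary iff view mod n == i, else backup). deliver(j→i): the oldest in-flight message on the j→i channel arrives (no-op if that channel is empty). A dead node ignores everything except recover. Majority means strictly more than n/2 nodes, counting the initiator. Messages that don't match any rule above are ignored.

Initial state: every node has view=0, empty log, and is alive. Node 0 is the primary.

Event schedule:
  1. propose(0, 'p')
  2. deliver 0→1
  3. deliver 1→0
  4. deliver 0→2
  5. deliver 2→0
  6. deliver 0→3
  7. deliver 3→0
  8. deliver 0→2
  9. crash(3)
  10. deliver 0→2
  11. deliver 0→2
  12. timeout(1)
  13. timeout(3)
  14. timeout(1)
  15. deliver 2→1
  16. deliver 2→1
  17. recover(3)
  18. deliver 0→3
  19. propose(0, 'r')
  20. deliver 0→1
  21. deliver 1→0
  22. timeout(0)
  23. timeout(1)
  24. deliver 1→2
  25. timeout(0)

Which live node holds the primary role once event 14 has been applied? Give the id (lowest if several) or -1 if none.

0

e1 propose(0,'p'): ·
e2 deliver 0→1: 1[back,v=0,p]
e3 deliver 1→0: ·
e4 deliver 0→2: 2[back,v=0,p]
e5 deliver 2→0: 0[prim,v=0,p]
e6 deliver 0→3: 3[back,v=0,p]
e7 deliver 3→0: ·
e8 deliver 0→2: ·
e9 crash(3): 3[✗back,v=0,p]
e10 deliver 0→2: ·
e11 deliver 0→2: ·
e12 timeout(1): 1[prim,v=1,p]
e13 timeout(3): ·
e14 timeout(1): 1[back,v=2,p]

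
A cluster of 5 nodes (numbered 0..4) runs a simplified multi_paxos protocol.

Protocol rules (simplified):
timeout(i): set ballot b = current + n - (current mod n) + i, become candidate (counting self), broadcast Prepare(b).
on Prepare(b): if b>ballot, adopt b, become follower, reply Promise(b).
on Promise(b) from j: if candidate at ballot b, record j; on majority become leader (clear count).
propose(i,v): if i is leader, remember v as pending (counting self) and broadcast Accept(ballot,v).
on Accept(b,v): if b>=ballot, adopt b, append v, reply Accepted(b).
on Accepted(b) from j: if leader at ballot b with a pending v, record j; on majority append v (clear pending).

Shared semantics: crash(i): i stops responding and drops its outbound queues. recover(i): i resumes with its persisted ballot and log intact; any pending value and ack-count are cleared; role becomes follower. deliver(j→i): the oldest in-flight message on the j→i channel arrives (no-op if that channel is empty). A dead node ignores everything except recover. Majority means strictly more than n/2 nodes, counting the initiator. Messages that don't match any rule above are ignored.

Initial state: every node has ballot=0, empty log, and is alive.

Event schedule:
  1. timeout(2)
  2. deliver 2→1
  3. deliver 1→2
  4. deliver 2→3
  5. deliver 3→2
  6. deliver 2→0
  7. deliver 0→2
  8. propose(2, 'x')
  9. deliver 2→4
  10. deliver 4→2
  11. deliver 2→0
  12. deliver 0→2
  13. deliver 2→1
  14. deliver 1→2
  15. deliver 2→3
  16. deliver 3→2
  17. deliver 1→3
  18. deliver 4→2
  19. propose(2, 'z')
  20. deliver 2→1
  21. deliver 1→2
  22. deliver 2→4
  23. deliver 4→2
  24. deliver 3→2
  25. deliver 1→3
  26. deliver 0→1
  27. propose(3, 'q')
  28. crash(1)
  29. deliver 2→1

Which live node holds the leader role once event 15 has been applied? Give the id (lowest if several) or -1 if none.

step 1 timeout(2): 2={cand,b=7,log=-}
step 2 deliver 2→1: 1={foll,b=7,log=-}
step 3 deliver 1→2: —
step 4 deliver 2→3: 3={foll,b=7,log=-}
step 5 deliver 3→2: 2={lead,b=7,log=-}
step 6 deliver 2→0: 0={foll,b=7,log=-}
step 7 deliver 0→2: —
step 8 propose(2,'x'): —
step 9 deliver 2→4: 4={foll,b=7,log=-}
step 10 deliver 4→2: —
step 11 deliver 2→0: 0={foll,b=7,log=x}
step 12 deliver 0→2: —
step 13 deliver 2→1: 1={foll,b=7,log=x}
step 14 deliver 1→2: 2={lead,b=7,log=x}
step 15 deliver 2→3: 3={foll,b=7,log=x}

2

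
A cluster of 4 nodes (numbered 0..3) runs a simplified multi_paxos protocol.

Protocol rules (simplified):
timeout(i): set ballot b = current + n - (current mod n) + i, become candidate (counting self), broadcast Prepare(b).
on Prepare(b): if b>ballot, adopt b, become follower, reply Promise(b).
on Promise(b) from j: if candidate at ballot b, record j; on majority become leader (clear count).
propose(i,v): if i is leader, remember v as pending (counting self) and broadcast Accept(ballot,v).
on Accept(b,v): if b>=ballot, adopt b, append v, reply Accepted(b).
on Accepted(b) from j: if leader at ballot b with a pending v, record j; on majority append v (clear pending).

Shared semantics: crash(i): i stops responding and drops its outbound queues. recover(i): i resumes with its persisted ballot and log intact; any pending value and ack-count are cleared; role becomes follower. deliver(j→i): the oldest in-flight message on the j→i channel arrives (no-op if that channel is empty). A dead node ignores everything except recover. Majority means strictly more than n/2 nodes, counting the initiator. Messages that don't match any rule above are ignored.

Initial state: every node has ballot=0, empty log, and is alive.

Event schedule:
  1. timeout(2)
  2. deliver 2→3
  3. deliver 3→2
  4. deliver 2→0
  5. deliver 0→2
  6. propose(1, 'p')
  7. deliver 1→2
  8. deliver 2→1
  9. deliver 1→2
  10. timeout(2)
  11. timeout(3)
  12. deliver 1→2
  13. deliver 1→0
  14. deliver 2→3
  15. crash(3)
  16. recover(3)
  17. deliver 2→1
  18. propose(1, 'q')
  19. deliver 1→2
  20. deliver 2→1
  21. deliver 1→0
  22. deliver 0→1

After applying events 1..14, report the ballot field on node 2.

10

[1] timeout(2) → N2(cand b6 [-])
[2] deliver 2→3 → N3(foll b6 [-])
[3] deliver 3→2 → ∅
[4] deliver 2→0 → N0(foll b6 [-])
[5] deliver 0→2 → N2(lead b6 [-])
[6] propose(1,'p') → ∅
[7] deliver 1→2 → ∅
[8] deliver 2→1 → N1(foll b6 [-])
[9] deliver 1→2 → ∅
[10] timeout(2) → N2(cand b10 [-])
[11] timeout(3) → N3(cand b11 [-])
[12] deliver 1→2 → ∅
[13] deliver 1→0 → ∅
[14] deliver 2→3 → ∅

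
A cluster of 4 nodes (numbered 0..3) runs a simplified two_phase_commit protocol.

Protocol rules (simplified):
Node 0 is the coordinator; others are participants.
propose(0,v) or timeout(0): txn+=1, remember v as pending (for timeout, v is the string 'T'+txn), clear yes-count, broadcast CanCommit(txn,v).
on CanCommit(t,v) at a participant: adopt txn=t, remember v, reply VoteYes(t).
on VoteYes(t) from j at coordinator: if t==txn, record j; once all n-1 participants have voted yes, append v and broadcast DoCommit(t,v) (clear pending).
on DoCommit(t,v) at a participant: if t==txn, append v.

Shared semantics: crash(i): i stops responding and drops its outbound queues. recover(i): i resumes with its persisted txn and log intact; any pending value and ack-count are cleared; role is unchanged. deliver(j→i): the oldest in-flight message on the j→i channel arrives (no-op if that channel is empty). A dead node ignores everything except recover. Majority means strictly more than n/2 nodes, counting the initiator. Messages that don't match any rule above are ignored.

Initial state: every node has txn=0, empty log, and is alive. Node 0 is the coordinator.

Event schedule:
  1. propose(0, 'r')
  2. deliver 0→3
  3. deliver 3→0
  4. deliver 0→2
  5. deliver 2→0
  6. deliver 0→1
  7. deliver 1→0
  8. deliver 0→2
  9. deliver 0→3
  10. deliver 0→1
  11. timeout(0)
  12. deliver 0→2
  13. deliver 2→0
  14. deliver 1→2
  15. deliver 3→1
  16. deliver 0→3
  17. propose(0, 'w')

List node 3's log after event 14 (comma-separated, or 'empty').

e1 propose(0,'r'): 0[coor,t=1,-]
e2 deliver 0→3: 3[part,t=1,-]
e3 deliver 3→0: ·
e4 deliver 0→2: 2[part,t=1,-]
e5 deliver 2→0: ·
e6 deliver 0→1: 1[part,t=1,-]
e7 deliver 1→0: 0[coor,t=1,r]
e8 deliver 0→2: 2[part,t=1,r]
e9 deliver 0→3: 3[part,t=1,r]
e10 deliver 0→1: 1[part,t=1,r]
e11 timeout(0): 0[coor,t=2,r]
e12 deliver 0→2: 2[part,t=2,r]
e13 deliver 2→0: ·
e14 deliver 1→2: ·

r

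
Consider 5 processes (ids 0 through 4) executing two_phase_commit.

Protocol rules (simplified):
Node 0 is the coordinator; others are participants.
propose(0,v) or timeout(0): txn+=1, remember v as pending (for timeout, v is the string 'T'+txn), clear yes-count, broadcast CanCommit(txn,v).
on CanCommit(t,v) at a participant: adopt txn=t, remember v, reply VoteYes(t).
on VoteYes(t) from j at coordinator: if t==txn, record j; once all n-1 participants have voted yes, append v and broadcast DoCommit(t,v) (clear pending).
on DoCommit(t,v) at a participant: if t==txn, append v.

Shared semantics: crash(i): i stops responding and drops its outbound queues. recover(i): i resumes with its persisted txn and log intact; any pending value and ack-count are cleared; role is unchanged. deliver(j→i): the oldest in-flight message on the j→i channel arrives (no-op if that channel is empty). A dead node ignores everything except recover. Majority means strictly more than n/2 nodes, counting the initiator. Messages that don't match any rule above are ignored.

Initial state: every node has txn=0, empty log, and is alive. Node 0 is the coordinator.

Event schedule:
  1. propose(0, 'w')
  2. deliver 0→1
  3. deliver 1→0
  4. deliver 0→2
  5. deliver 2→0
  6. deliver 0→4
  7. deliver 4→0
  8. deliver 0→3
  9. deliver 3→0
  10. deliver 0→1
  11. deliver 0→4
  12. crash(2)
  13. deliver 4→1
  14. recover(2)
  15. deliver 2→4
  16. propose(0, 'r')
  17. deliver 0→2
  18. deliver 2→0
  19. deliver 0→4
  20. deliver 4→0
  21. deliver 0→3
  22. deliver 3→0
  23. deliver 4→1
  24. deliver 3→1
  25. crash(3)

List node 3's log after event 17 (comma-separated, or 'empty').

step 1 propose(0,'w'): 0={coor,t=1,log=-}
step 2 deliver 0→1: 1={part,t=1,log=-}
step 3 deliver 1→0: —
step 4 deliver 0→2: 2={part,t=1,log=-}
step 5 deliver 2→0: —
step 6 deliver 0→4: 4={part,t=1,log=-}
step 7 deliver 4→0: —
step 8 deliver 0→3: 3={part,t=1,log=-}
step 9 deliver 3→0: 0={coor,t=1,log=w}
step 10 deliver 0→1: 1={part,t=1,log=w}
step 11 deliver 0→4: 4={part,t=1,log=w}
step 12 crash(2): 2={✗part,t=1,log=-}
step 13 deliver 4→1: —
step 14 recover(2): 2={part,t=1,log=-}
step 15 deliver 2→4: —
step 16 propose(0,'r'): 0={coor,t=2,log=w}
step 17 deliver 0→2: 2={part,t=1,log=w}

empty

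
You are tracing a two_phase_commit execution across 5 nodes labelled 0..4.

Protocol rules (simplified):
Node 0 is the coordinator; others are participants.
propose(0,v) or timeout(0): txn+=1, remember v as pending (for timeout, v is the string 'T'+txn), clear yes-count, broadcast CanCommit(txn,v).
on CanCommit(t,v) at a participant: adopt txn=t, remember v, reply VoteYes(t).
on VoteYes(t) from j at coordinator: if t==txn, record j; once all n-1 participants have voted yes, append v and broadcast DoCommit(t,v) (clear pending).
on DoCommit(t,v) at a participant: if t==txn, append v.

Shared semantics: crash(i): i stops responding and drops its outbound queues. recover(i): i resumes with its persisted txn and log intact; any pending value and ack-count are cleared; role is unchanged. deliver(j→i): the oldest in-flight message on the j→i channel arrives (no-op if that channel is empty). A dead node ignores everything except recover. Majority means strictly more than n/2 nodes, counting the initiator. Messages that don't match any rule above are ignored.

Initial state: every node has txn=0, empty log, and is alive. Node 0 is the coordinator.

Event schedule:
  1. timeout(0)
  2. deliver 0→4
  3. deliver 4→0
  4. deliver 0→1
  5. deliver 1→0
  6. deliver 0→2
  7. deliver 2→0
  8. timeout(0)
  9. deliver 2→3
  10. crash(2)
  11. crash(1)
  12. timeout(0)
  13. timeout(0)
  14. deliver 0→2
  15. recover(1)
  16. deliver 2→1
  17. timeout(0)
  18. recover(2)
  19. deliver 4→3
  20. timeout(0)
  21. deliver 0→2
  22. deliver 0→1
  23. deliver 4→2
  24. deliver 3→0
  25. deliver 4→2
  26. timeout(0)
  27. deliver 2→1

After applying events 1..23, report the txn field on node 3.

0

step 1 timeout(0): 0={coor,t=1,log=-}
step 2 deliver 0→4: 4={part,t=1,log=-}
step 3 deliver 4→0: —
step 4 deliver 0→1: 1={part,t=1,log=-}
step 5 deliver 1→0: —
step 6 deliver 0→2: 2={part,t=1,log=-}
step 7 deliver 2→0: —
step 8 timeout(0): 0={coor,t=2,log=-}
step 9 deliver 2→3: —
step 10 crash(2): 2={✗part,t=1,log=-}
step 11 crash(1): 1={✗part,t=1,log=-}
step 12 timeout(0): 0={coor,t=3,log=-}
step 13 timeout(0): 0={coor,t=4,log=-}
step 14 deliver 0→2: —
step 15 recover(1): 1={part,t=1,log=-}
step 16 deliver 2→1: —
step 17 timeout(0): 0={coor,t=5,log=-}
step 18 recover(2): 2={part,t=1,log=-}
step 19 deliver 4→3: —
step 20 timeout(0): 0={coor,t=6,log=-}
step 21 deliver 0→2: 2={part,t=2,log=-}
step 22 deliver 0→1: 1={part,t=2,log=-}
step 23 deliver 4→2: —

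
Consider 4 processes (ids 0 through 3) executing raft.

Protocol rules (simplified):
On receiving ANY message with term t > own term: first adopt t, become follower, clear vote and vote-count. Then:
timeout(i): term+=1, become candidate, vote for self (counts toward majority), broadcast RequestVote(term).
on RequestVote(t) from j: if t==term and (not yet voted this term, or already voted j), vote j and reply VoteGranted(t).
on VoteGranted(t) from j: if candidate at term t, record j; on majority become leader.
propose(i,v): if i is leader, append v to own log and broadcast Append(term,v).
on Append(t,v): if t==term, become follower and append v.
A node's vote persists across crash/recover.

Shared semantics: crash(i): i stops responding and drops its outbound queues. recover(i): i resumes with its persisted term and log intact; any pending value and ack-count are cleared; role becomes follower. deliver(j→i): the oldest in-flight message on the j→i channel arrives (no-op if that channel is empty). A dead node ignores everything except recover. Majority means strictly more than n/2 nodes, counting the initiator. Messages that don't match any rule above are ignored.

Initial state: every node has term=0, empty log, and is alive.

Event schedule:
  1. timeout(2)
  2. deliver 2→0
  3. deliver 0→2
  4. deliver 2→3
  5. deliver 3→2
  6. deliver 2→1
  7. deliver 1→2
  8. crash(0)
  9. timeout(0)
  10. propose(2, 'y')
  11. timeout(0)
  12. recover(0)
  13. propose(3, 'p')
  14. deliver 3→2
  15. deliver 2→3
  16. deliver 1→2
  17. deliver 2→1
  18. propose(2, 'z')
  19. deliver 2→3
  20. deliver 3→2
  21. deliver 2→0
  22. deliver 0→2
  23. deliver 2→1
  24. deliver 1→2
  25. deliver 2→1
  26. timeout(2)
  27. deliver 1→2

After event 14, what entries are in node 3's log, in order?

empty

e1 timeout(2): 2[cand,t=1,-]
e2 deliver 2→0: 0[foll,t=1,-]
e3 deliver 0→2: ·
e4 deliver 2→3: 3[foll,t=1,-]
e5 deliver 3→2: 2[lead,t=1,-]
e6 deliver 2→1: 1[foll,t=1,-]
e7 deliver 1→2: ·
e8 crash(0): 0[✗foll,t=1,-]
e9 timeout(0): ·
e10 propose(2,'y'): 2[lead,t=1,y]
e11 timeout(0): ·
e12 recover(0): 0[foll,t=1,-]
e13 propose(3,'p'): ·
e14 deliver 3→2: ·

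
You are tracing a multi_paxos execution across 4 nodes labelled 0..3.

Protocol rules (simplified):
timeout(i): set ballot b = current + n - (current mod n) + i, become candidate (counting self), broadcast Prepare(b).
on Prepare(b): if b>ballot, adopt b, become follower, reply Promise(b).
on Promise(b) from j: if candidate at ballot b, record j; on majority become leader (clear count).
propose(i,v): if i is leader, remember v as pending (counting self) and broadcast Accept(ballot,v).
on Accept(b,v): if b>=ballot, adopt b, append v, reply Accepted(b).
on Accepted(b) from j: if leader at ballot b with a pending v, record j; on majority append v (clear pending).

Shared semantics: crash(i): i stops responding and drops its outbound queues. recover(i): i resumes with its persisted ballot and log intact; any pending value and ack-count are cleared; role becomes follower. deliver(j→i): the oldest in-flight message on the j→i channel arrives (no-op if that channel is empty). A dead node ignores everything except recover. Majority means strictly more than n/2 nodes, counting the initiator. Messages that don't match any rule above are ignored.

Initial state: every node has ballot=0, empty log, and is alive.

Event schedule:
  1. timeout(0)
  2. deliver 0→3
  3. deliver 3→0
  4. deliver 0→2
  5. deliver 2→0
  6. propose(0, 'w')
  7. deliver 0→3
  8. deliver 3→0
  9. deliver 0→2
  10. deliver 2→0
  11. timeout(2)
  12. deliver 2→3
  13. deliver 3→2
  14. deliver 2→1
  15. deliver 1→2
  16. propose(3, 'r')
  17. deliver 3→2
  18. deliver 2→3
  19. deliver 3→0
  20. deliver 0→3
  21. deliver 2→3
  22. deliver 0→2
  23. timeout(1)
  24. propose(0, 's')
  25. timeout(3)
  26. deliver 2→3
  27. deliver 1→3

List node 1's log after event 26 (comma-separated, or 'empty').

empty

after 1 — timeout(0): n0:cand/b4/[-]
after 2 — deliver 0→3: n3:foll/b4/[-]
after 3 — deliver 3→0: ·
after 4 — deliver 0→2: n2:foll/b4/[-]
after 5 — deliver 2→0: n0:lead/b4/[-]
after 6 — propose(0,'w'): ·
after 7 — deliver 0→3: n3:foll/b4/[w]
after 8 — deliver 3→0: ·
after 9 — deliver 0→2: n2:foll/b4/[w]
after 10 — deliver 2→0: n0:lead/b4/[w]
after 11 — timeout(2): n2:cand/b10/[w]
after 12 — deliver 2→3: n3:foll/b10/[w]
after 13 — deliver 3→2: ·
after 14 — deliver 2→1: n1:foll/b10/[-]
after 15 — deliver 1→2: n2:lead/b10/[w]
after 16 — propose(3,'r'): ·
after 17 — deliver 3→2: ·
after 18 — deliver 2→3: ·
after 19 — deliver 3→0: ·
after 20 — deliver 0→3: ·
after 21 — deliver 2→3: ·
after 22 — deliver 0→2: ·
after 23 — timeout(1): n1:cand/b13/[-]
after 24 — propose(0,'s'): ·
after 25 — timeout(3): n3:cand/b15/[w]
after 26 — deliver 2→3: ·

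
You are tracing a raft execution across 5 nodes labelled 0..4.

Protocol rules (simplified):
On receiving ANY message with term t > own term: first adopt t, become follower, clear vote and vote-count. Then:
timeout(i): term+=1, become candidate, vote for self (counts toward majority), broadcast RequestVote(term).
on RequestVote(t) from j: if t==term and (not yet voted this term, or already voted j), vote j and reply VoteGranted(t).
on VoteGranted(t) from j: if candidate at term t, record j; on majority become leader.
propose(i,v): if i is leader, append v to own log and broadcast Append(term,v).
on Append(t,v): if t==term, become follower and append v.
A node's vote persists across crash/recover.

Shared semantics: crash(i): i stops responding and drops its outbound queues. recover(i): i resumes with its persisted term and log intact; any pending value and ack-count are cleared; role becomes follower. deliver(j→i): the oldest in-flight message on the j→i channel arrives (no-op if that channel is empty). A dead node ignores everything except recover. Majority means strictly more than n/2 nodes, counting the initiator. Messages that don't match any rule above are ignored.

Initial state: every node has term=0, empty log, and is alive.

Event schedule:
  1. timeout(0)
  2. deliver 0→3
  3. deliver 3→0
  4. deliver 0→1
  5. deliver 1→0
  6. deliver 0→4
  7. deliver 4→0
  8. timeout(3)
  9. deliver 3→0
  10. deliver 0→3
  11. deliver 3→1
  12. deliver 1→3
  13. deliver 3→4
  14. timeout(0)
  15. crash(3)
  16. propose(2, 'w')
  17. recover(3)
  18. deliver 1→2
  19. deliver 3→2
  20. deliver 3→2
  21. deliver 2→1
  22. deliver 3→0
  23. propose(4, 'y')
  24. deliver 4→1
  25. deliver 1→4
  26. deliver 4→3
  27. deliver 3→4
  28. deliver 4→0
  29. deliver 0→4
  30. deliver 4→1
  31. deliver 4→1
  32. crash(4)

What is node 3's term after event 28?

[1] timeout(0) → N0(cand t1 [-])
[2] deliver 0→3 → N3(foll t1 [-])
[3] deliver 3→0 → ∅
[4] deliver 0→1 → N1(foll t1 [-])
[5] deliver 1→0 → N0(lead t1 [-])
[6] deliver 0→4 → N4(foll t1 [-])
[7] deliver 4→0 → ∅
[8] timeout(3) → N3(cand t2 [-])
[9] deliver 3→0 → N0(foll t2 [-])
[10] deliver 0→3 → ∅
[11] deliver 3→1 → N1(foll t2 [-])
[12] deliver 1→3 → N3(lead t2 [-])
[13] deliver 3→4 → N4(foll t2 [-])
[14] timeout(0) → N0(cand t3 [-])
[15] crash(3) → N3(✗lead t2 [-])
[16] propose(2,'w') → ∅
[17] recover(3) → N3(foll t2 [-])
[18] deliver 1→2 → ∅
[19] deliver 3→2 → ∅
[20] deliver 3→2 → ∅
[21] deliver 2→1 → ∅
[22] deliver 3→0 → ∅
[23] propose(4,'y') → ∅
[24] deliver 4→1 → ∅
[25] deliver 1→4 → ∅
[26] deliver 4→3 → ∅
[27] deliver 3→4 → ∅
[28] deliver 4→0 → ∅

2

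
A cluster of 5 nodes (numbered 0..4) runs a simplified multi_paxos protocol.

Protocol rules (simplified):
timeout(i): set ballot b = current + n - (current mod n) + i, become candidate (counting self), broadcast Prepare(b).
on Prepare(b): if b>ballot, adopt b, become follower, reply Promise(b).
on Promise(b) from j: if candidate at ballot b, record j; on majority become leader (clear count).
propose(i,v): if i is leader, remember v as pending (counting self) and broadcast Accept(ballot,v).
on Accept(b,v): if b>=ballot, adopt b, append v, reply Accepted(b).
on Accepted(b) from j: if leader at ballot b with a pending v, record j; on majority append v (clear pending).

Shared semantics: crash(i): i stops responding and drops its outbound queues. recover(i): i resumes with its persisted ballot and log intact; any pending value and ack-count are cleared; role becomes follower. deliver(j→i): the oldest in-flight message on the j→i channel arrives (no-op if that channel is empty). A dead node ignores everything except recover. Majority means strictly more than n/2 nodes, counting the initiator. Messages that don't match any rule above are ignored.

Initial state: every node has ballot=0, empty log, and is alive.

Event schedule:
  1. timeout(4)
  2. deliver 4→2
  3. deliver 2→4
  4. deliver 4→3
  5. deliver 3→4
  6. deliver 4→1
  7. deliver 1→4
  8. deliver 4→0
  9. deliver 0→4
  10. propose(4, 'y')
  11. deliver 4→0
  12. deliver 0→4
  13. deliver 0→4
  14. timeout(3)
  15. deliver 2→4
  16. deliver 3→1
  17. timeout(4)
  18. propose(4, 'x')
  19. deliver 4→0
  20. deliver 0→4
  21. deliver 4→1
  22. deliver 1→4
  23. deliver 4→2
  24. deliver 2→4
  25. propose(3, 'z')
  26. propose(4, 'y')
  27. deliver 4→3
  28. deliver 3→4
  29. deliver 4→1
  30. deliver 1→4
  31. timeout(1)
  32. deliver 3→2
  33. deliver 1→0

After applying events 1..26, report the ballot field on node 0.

14

after 1 — timeout(4): n4:cand/b9/[-]
after 2 — deliver 4→2: n2:foll/b9/[-]
after 3 — deliver 2→4: ·
after 4 — deliver 4→3: n3:foll/b9/[-]
after 5 — deliver 3→4: n4:lead/b9/[-]
after 6 — deliver 4→1: n1:foll/b9/[-]
after 7 — deliver 1→4: ·
after 8 — deliver 4→0: n0:foll/b9/[-]
after 9 — deliver 0→4: ·
after 10 — propose(4,'y'): ·
after 11 — deliver 4→0: n0:foll/b9/[y]
after 12 — deliver 0→4: ·
after 13 — deliver 0→4: ·
after 14 — timeout(3): n3:cand/b13/[-]
after 15 — deliver 2→4: ·
after 16 — deliver 3→1: n1:foll/b13/[-]
after 17 — timeout(4): n4:cand/b14/[-]
after 18 — propose(4,'x'): ·
after 19 — deliver 4→0: n0:foll/b14/[y]
after 20 — deliver 0→4: ·
after 21 — deliver 4→1: ·
after 22 — deliver 1→4: ·
after 23 — deliver 4→2: n2:foll/b9/[y]
after 24 — deliver 2→4: ·
after 25 — propose(3,'z'): ·
after 26 — propose(4,'y'): ·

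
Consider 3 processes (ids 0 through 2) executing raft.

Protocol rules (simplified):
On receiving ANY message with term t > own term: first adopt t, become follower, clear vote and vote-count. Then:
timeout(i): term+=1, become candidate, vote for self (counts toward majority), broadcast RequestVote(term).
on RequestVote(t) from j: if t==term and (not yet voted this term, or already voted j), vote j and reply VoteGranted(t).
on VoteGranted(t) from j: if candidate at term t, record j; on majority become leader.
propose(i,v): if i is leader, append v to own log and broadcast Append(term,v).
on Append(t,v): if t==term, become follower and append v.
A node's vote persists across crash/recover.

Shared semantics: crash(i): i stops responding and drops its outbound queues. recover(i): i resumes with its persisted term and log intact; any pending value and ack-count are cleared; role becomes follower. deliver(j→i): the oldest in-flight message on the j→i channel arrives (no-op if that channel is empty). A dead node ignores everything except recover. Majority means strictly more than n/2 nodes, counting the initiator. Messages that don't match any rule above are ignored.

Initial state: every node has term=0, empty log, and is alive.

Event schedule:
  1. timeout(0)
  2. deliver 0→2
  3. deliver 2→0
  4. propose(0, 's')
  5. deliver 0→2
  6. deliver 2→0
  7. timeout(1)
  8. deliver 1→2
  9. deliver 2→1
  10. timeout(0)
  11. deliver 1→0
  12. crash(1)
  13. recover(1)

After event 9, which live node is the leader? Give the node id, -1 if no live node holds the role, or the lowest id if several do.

e1 timeout(0): 0[cand,t=1,-]
e2 deliver 0→2: 2[foll,t=1,-]
e3 deliver 2→0: 0[lead,t=1,-]
e4 propose(0,'s'): 0[lead,t=1,s]
e5 deliver 0→2: 2[foll,t=1,s]
e6 deliver 2→0: ·
e7 timeout(1): 1[cand,t=1,-]
e8 deliver 1→2: ·
e9 deliver 2→1: ·

0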